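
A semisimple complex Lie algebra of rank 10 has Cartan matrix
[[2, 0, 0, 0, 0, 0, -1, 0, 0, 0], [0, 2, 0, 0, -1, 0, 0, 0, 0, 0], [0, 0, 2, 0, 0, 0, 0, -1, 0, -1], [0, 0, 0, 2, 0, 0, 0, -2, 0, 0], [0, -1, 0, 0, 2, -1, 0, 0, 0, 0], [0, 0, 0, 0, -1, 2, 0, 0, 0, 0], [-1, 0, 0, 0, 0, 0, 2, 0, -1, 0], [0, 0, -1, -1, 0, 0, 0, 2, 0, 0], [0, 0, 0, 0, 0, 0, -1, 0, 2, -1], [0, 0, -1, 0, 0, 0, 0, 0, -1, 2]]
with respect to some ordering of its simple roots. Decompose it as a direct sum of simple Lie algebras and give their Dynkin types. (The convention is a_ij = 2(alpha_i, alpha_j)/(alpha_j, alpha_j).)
The diagram associated to this matrix has two connected components: the simple roots {alpha_2, alpha_5, alpha_6} form a chain of 3 nodes with single edges (A_3), and {alpha_1, alpha_3, alpha_4, alpha_7, alpha_8, alpha_9, alpha_10} form a chain of 7 nodes with a double edge at one end; the terminal node there is the unique long simple root (C_7). A semisimple Lie algebra decomposes uniquely as the direct sum of simple ideals, one per connected component of its Dynkin diagram, so g ≅ A_3 ⊕ C_7 (dimension 15 + 105 = 120).

A_3 (sl(4)) ⊕ C_7 (sp(14))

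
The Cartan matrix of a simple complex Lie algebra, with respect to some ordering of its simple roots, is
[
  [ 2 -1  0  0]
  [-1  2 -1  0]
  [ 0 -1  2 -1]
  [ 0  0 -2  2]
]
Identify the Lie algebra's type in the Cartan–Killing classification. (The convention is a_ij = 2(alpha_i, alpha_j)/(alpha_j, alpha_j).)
The matrix has rank 4 with 2's on the diagonal. Reading the off-diagonal entries as Dynkin edges (a single edge where a_ij = a_ji = -1; a double or triple edge where a_ij * a_ji = 2 or 3), the diagram is a chain of 4 nodes with a double edge at one end; the terminal node there is the unique long simple root (C_4). One simple-root ordering that puts it in standard form is (alpha_1, alpha_2, alpha_3, alpha_4). So the algebra is type C_4, i.e. sp(8).

C_4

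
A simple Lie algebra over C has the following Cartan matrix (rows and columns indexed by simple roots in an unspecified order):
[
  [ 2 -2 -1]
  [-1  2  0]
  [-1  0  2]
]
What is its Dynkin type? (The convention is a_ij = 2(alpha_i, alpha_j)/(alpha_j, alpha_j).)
The matrix has rank 3 with 2's on the diagonal. Reading the off-diagonal entries as Dynkin edges (a single edge where a_ij = a_ji = -1; a double or triple edge where a_ij * a_ji = 2 or 3), the diagram is a chain of 3 nodes with a double edge at one end; the terminal node there is the unique short simple root (B_3). One simple-root ordering that puts it in standard form is (alpha_3, alpha_1, alpha_2). So the algebra is type B_3, i.e. so(7).

B_3 (so(7))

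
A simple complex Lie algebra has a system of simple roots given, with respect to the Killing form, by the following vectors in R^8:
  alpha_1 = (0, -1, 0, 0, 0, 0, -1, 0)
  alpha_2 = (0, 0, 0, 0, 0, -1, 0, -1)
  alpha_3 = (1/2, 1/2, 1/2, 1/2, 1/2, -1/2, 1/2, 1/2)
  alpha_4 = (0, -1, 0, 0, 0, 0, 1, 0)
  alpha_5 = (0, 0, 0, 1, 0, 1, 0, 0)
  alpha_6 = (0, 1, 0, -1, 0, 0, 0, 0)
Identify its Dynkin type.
Compute the Cartan integers a_ij = 2(alpha_i, alpha_j)/(alpha_j, alpha_j); the resulting 6x6 Cartan matrix is
[[2, 0, -1, 0, 0, -1], [0, 2, 0, 0, -1, 0], [-1, 0, 2, 0, 0, 0], [0, 0, 0, 2, 0, -1], [0, -1, 0, 0, 2, -1], [-1, 0, 0, -1, -1, 2]].
All simple roots have the same length, so the diagram is simply laced. The associated Dynkin diagram is a chain of 5 nodes with one extra node attached to the third node from one end (E_6), so the type is E_6.

type E_6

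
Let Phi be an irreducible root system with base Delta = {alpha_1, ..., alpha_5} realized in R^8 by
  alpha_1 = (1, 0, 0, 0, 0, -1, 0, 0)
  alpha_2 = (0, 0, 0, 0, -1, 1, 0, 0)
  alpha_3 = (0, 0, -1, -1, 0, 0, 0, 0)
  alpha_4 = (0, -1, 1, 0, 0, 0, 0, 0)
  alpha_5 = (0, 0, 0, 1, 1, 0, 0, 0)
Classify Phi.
A_5 (sl(6))

Compute the Cartan integers a_ij = 2(alpha_i, alpha_j)/(alpha_j, alpha_j); the resulting 5x5 Cartan matrix is
[[2, -1, 0, 0, 0], [-1, 2, 0, 0, -1], [0, 0, 2, -1, -1], [0, 0, -1, 2, 0], [0, -1, -1, 0, 2]].
All simple roots have the same length, so the diagram is simply laced. The associated Dynkin diagram is a chain of 5 nodes with single edges (A_5), so the type is A_5 (the algebra sl(6)).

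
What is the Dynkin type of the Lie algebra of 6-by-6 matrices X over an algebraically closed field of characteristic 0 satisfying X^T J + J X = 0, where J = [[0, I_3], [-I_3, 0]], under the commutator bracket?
type C_3

This is sp(6), which has dimension 6(6+1)/2 = 21 and rank 6/2 = 3. In the classification of classical Lie algebras, the symplectic algebra sp(2n) has type C_n; here n = 3, so the Dynkin diagram is a chain of 3 nodes with a double edge at one end; the terminal node there is the unique long simple root (C_3). Hence the type is C_3.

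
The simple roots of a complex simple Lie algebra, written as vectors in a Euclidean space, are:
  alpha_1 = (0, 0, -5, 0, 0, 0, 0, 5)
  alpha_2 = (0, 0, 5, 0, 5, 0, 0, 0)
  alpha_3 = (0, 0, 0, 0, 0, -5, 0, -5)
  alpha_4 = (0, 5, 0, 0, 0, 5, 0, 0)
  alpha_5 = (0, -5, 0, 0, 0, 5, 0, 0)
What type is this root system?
Compute the Cartan integers a_ij = 2(alpha_i, alpha_j)/(alpha_j, alpha_j); the resulting 5x5 Cartan matrix is
[[2, -1, -1, 0, 0], [-1, 2, 0, 0, 0], [-1, 0, 2, -1, -1], [0, 0, -1, 2, 0], [0, 0, -1, 0, 2]].
All simple roots have the same length, so the diagram is simply laced. The associated Dynkin diagram is a chain of 3 nodes with a fork of two nodes at one end (D_5), so the type is D_5 (the algebra so(10)).

type D_5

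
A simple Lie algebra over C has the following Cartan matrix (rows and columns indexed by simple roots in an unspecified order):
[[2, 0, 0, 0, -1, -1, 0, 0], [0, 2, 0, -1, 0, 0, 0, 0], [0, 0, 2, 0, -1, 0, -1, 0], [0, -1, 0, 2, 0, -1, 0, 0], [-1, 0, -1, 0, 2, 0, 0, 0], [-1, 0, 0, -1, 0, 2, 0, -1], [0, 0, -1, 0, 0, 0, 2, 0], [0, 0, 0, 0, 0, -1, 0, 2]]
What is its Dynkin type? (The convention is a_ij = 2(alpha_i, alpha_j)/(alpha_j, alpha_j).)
E_8

The matrix has rank 8 with 2's on the diagonal. Reading the off-diagonal entries as Dynkin edges (a single edge where a_ij = a_ji = -1; a double or triple edge where a_ij * a_ji = 2 or 3), the diagram is a chain of 7 nodes with one extra node attached to the third node from one end (E_8). One simple-root ordering that puts it in standard form is (alpha_2, alpha_8, alpha_4, alpha_6, alpha_1, alpha_5, alpha_3, alpha_7). So the algebra is type E_8.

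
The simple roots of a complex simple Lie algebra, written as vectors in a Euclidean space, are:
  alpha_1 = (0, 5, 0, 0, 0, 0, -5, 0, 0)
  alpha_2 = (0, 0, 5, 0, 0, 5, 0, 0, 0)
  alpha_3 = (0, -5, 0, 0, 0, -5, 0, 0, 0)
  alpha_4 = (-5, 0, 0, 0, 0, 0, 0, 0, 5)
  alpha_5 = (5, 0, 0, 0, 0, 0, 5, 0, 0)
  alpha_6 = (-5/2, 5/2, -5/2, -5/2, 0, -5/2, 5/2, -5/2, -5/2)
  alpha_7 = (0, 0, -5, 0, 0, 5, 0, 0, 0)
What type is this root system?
E_7

Compute the Cartan integers a_ij = 2(alpha_i, alpha_j)/(alpha_j, alpha_j); the resulting 7x7 Cartan matrix is
[[2, 0, -1, 0, -1, 0, 0], [0, 2, -1, 0, 0, -1, 0], [-1, -1, 2, 0, 0, 0, -1], [0, 0, 0, 2, -1, 0, 0], [-1, 0, 0, -1, 2, 0, 0], [0, -1, 0, 0, 0, 2, 0], [0, 0, -1, 0, 0, 0, 2]].
All simple roots have the same length, so the diagram is simply laced. The associated Dynkin diagram is a chain of 6 nodes with one extra node attached to the third node from one end (E_7), so the type is E_7.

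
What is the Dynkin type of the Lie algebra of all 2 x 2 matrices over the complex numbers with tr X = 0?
A_1 (sl(2))

This is sl(2), which has dimension 2^2 - 1 = 3 and rank 2 - 1 = 1 (a Cartan subalgebra is the diagonal traceless matrices). In the classification of classical Lie algebras, the special linear algebra sl(n+1) has type A_n; here n = 1, so the Dynkin diagram is a chain of 1 nodes with single edges (A_1). Hence the type is A_1.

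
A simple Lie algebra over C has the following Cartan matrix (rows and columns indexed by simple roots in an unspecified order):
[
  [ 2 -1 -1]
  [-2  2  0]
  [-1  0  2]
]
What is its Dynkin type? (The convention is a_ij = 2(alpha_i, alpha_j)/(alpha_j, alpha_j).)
The matrix has rank 3 with 2's on the diagonal. Reading the off-diagonal entries as Dynkin edges (a single edge where a_ij = a_ji = -1; a double or triple edge where a_ij * a_ji = 2 or 3), the diagram is a chain of 3 nodes with a double edge at one end; the terminal node there is the unique long simple root (C_3). One simple-root ordering that puts it in standard form is (alpha_3, alpha_1, alpha_2). So the algebra is type C_3, i.e. sp(6).

C_3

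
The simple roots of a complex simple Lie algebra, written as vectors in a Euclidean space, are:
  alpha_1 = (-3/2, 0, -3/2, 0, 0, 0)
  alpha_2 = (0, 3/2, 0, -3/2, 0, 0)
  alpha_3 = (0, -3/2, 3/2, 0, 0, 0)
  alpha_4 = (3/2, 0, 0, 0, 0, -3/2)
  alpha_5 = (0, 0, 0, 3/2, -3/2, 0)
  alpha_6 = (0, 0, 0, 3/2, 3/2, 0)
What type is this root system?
Compute the Cartan integers a_ij = 2(alpha_i, alpha_j)/(alpha_j, alpha_j); the resulting 6x6 Cartan matrix is
[[2, 0, -1, -1, 0, 0], [0, 2, -1, 0, -1, -1], [-1, -1, 2, 0, 0, 0], [-1, 0, 0, 2, 0, 0], [0, -1, 0, 0, 2, 0], [0, -1, 0, 0, 0, 2]].
All simple roots have the same length, so the diagram is simply laced. The associated Dynkin diagram is a chain of 4 nodes with a fork of two nodes at one end (D_6), so the type is D_6 (the algebra so(12)).

D_6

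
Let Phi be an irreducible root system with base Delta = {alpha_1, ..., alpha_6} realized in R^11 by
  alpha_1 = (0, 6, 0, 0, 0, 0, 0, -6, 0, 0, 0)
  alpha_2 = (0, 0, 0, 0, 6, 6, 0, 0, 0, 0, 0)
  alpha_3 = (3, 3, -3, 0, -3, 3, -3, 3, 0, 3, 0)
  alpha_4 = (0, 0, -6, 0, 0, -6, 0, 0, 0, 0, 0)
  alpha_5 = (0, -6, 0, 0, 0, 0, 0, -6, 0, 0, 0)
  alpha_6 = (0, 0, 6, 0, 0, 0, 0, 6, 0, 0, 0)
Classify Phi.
type E_6

Compute the Cartan integers a_ij = 2(alpha_i, alpha_j)/(alpha_j, alpha_j); the resulting 6x6 Cartan matrix is
[[2, 0, 0, 0, 0, -1], [0, 2, 0, -1, 0, 0], [0, 0, 2, 0, -1, 0], [0, -1, 0, 2, 0, -1], [0, 0, -1, 0, 2, -1], [-1, 0, 0, -1, -1, 2]].
All simple roots have the same length, so the diagram is simply laced. The associated Dynkin diagram is a chain of 5 nodes with one extra node attached to the third node from one end (E_6), so the type is E_6.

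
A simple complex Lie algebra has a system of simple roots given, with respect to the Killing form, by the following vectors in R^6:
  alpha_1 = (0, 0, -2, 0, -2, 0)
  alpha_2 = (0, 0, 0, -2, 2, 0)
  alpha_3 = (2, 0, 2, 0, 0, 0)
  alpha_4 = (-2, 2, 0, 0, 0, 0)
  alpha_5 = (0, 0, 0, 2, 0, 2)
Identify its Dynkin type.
Compute the Cartan integers a_ij = 2(alpha_i, alpha_j)/(alpha_j, alpha_j); the resulting 5x5 Cartan matrix is
[[2, -1, -1, 0, 0], [-1, 2, 0, 0, -1], [-1, 0, 2, -1, 0], [0, 0, -1, 2, 0], [0, -1, 0, 0, 2]].
All simple roots have the same length, so the diagram is simply laced. The associated Dynkin diagram is a chain of 5 nodes with single edges (A_5), so the type is A_5 (the algebra sl(6)).

A5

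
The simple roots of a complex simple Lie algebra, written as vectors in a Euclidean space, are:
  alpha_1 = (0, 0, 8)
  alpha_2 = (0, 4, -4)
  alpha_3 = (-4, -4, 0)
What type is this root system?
Compute the Cartan integers a_ij = 2(alpha_i, alpha_j)/(alpha_j, alpha_j); the resulting 3x3 Cartan matrix is
[[2, -2, 0], [-1, 2, -1], [0, -1, 2]].
The roots have two lengths (squared-length ratio 2:1); the short ones are alpha_{2,3}. The associated Dynkin diagram is a chain of 3 nodes with a double edge at one end; the terminal node there is the unique long simple root (C_3), so the type is C_3 (the algebra sp(6)).

C3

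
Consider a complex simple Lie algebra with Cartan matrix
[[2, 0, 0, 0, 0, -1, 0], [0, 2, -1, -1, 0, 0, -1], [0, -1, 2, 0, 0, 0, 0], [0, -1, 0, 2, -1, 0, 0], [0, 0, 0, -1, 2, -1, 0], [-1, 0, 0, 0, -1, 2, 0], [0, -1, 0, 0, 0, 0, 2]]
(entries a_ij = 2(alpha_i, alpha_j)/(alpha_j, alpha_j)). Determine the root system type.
The matrix has rank 7 with 2's on the diagonal. Reading the off-diagonal entries as Dynkin edges (a single edge where a_ij = a_ji = -1; a double or triple edge where a_ij * a_ji = 2 or 3), the diagram is a chain of 5 nodes with a fork of two nodes at one end (D_7). One simple-root ordering that puts it in standard form is (alpha_1, alpha_6, alpha_5, alpha_4, alpha_2, alpha_3, alpha_7). So the algebra is type D_7, i.e. so(14).

D7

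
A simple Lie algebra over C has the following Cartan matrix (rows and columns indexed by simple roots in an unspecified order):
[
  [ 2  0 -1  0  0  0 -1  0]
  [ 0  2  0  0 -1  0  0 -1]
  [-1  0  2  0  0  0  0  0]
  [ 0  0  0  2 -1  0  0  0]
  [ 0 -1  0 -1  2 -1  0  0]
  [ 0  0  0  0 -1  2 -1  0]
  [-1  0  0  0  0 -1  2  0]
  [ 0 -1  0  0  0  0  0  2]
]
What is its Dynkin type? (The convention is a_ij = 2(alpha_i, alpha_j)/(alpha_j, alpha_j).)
The matrix has rank 8 with 2's on the diagonal. Reading the off-diagonal entries as Dynkin edges (a single edge where a_ij = a_ji = -1; a double or triple edge where a_ij * a_ji = 2 or 3), the diagram is a chain of 7 nodes with one extra node attached to the third node from one end (E_8). One simple-root ordering that puts it in standard form is (alpha_8, alpha_4, alpha_2, alpha_5, alpha_6, alpha_7, alpha_1, alpha_3). So the algebra is type E_8.

type E_8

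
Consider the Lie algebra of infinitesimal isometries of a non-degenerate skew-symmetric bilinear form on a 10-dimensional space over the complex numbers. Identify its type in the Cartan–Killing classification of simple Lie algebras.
C_5 (sp(10))

This is sp(10), which has dimension 10(10+1)/2 = 55 and rank 10/2 = 5. In the classification of classical Lie algebras, the symplectic algebra sp(2n) has type C_n; here n = 5, so the Dynkin diagram is a chain of 5 nodes with a double edge at one end; the terminal node there is the unique long simple root (C_5). Hence the type is C_5.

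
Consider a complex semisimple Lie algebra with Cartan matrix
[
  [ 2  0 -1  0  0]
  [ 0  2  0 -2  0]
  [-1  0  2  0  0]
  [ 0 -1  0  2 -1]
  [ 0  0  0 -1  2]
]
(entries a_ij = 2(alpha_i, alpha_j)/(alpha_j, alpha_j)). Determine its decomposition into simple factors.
type A_2 + type C_3

The diagram associated to this matrix has two connected components: the simple roots {alpha_1, alpha_3} form a chain of 2 nodes with single edges (A_2), and {alpha_2, alpha_4, alpha_5} form a chain of 3 nodes with a double edge at one end; the terminal node there is the unique long simple root (C_3). A semisimple Lie algebra decomposes uniquely as the direct sum of simple ideals, one per connected component of its Dynkin diagram, so g ≅ A_2 ⊕ C_3 (dimension 8 + 21 = 29).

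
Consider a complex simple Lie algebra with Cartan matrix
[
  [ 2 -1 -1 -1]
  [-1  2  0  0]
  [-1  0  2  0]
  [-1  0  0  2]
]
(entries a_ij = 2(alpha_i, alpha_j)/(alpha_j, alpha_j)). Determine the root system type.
The matrix has rank 4 with 2's on the diagonal. Reading the off-diagonal entries as Dynkin edges (a single edge where a_ij = a_ji = -1; a double or triple edge where a_ij * a_ji = 2 or 3), the diagram is a chain of 2 nodes with a fork of two nodes at one end (D_4). One simple-root ordering that puts it in standard form is (alpha_4, alpha_1, alpha_2, alpha_3). So the algebra is type D_4, i.e. so(8).

type D_4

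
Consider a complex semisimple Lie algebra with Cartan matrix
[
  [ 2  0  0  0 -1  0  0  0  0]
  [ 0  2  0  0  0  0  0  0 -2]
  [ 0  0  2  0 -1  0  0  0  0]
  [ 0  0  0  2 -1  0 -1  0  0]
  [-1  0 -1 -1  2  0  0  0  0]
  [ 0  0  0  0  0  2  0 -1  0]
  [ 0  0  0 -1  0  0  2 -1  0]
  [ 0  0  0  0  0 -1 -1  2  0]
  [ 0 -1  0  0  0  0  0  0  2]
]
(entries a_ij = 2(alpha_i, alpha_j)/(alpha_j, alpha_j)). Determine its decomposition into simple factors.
The diagram associated to this matrix has two connected components: the simple roots {alpha_2, alpha_9} form a chain of 2 nodes with a double edge at one end; the terminal node there is the unique short simple root (B_2), and {alpha_1, alpha_3, alpha_4, alpha_5, alpha_6, alpha_7, alpha_8} form a chain of 5 nodes with a fork of two nodes at one end (D_7). A semisimple Lie algebra decomposes uniquely as the direct sum of simple ideals, one per connected component of its Dynkin diagram, so g ≅ B_2 ⊕ D_7 (dimension 10 + 91 = 101).

type B_2 ⊕ type D_7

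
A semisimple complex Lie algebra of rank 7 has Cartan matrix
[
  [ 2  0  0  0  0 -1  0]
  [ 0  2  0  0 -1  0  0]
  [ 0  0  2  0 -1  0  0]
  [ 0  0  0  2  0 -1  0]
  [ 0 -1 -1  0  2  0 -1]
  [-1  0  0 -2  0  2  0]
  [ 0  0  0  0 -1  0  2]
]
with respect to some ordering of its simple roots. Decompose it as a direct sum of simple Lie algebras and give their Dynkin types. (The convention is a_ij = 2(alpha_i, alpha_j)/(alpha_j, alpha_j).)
type B_3 + type D_4

The diagram associated to this matrix has two connected components: the simple roots {alpha_1, alpha_4, alpha_6} form a chain of 3 nodes with a double edge at one end; the terminal node there is the unique short simple root (B_3), and {alpha_2, alpha_3, alpha_5, alpha_7} form a chain of 2 nodes with a fork of two nodes at one end (D_4). A semisimple Lie algebra decomposes uniquely as the direct sum of simple ideals, one per connected component of its Dynkin diagram, so g ≅ B_3 ⊕ D_4 (dimension 21 + 28 = 49).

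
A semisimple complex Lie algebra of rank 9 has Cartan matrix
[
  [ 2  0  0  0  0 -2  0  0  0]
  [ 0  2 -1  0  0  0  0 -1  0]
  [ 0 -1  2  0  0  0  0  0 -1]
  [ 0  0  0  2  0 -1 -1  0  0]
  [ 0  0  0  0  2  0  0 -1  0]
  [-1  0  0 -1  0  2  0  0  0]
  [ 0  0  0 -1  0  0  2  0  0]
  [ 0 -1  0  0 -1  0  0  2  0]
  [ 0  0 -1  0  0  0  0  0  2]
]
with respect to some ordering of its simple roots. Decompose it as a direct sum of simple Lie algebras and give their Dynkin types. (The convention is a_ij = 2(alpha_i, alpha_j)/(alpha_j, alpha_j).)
The diagram associated to this matrix has two connected components: the simple roots {alpha_2, alpha_3, alpha_5, alpha_8, alpha_9} form a chain of 5 nodes with single edges (A_5), and {alpha_1, alpha_4, alpha_6, alpha_7} form a chain of 4 nodes with a double edge at one end; the terminal node there is the unique long simple root (C_4). A semisimple Lie algebra decomposes uniquely as the direct sum of simple ideals, one per connected component of its Dynkin diagram, so g ≅ A_5 ⊕ C_4 (dimension 35 + 36 = 71).

type A_5 ⊕ type C_4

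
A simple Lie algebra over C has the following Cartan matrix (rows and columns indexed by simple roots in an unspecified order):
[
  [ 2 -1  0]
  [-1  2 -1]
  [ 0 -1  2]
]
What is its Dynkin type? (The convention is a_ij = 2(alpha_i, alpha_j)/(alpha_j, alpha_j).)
The matrix has rank 3 with 2's on the diagonal. Reading the off-diagonal entries as Dynkin edges (a single edge where a_ij = a_ji = -1; a double or triple edge where a_ij * a_ji = 2 or 3), the diagram is a chain of 3 nodes with single edges (A_3). One simple-root ordering that puts it in standard form is (alpha_3, alpha_2, alpha_1). So the algebra is type A_3, i.e. sl(4).

type A_3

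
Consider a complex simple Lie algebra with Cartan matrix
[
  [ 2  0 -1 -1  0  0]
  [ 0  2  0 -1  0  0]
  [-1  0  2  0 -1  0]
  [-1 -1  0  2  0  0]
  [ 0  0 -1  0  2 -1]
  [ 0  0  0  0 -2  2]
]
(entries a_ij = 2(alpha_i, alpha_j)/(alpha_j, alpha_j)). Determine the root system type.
The matrix has rank 6 with 2's on the diagonal. Reading the off-diagonal entries as Dynkin edges (a single edge where a_ij = a_ji = -1; a double or triple edge where a_ij * a_ji = 2 or 3), the diagram is a chain of 6 nodes with a double edge at one end; the terminal node there is the unique long simple root (C_6). One simple-root ordering that puts it in standard form is (alpha_2, alpha_4, alpha_1, alpha_3, alpha_5, alpha_6). So the algebra is type C_6, i.e. sp(12).

C_6 (sp(12))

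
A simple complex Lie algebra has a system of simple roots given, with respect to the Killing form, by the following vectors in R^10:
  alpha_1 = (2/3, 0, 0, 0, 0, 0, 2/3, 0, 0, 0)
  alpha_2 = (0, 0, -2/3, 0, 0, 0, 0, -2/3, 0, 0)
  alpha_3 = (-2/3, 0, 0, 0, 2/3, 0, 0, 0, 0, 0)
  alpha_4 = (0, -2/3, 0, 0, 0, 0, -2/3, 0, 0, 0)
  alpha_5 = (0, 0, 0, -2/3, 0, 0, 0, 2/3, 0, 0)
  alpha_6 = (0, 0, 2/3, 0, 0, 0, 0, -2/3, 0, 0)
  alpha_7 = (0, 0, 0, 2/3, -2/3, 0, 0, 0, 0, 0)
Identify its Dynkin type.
D_7 (so(14))

Compute the Cartan integers a_ij = 2(alpha_i, alpha_j)/(alpha_j, alpha_j); the resulting 7x7 Cartan matrix is
[[2, 0, -1, -1, 0, 0, 0], [0, 2, 0, 0, -1, 0, 0], [-1, 0, 2, 0, 0, 0, -1], [-1, 0, 0, 2, 0, 0, 0], [0, -1, 0, 0, 2, -1, -1], [0, 0, 0, 0, -1, 2, 0], [0, 0, -1, 0, -1, 0, 2]].
All simple roots have the same length, so the diagram is simply laced. The associated Dynkin diagram is a chain of 5 nodes with a fork of two nodes at one end (D_7), so the type is D_7 (the algebra so(14)).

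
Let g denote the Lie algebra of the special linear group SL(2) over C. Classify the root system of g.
This is sl(2), which has dimension 2^2 - 1 = 3 and rank 2 - 1 = 1 (a Cartan subalgebra is the diagonal traceless matrices). In the classification of classical Lie algebras, the special linear algebra sl(n+1) has type A_n; here n = 1, so the Dynkin diagram is a chain of 1 nodes with single edges (A_1). Hence the type is A_1.

type A_1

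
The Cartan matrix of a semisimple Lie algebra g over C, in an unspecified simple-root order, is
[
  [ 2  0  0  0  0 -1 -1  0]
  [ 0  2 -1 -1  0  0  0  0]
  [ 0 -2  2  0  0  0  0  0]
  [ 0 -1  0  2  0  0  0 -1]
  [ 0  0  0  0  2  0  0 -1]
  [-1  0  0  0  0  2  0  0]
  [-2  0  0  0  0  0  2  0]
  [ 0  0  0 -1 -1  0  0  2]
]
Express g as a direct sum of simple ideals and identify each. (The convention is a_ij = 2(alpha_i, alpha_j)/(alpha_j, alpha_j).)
C3 ⊕ C5

The diagram associated to this matrix has two connected components: the simple roots {alpha_1, alpha_6, alpha_7} form a chain of 3 nodes with a double edge at one end; the terminal node there is the unique long simple root (C_3), and {alpha_2, alpha_3, alpha_4, alpha_5, alpha_8} form a chain of 5 nodes with a double edge at one end; the terminal node there is the unique long simple root (C_5). A semisimple Lie algebra decomposes uniquely as the direct sum of simple ideals, one per connected component of its Dynkin diagram, so g ≅ C_3 ⊕ C_5 (dimension 21 + 55 = 76).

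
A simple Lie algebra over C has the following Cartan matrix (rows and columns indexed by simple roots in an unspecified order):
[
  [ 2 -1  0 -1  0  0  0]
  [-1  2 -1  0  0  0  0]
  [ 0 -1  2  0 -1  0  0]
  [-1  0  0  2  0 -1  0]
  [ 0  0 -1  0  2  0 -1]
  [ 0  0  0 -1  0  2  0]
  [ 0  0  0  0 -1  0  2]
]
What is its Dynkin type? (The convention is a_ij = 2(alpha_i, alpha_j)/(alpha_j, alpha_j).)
A_7 (sl(8))

The matrix has rank 7 with 2's on the diagonal. Reading the off-diagonal entries as Dynkin edges (a single edge where a_ij = a_ji = -1; a double or triple edge where a_ij * a_ji = 2 or 3), the diagram is a chain of 7 nodes with single edges (A_7). One simple-root ordering that puts it in standard form is (alpha_6, alpha_4, alpha_1, alpha_2, alpha_3, alpha_5, alpha_7). So the algebra is type A_7, i.e. sl(8).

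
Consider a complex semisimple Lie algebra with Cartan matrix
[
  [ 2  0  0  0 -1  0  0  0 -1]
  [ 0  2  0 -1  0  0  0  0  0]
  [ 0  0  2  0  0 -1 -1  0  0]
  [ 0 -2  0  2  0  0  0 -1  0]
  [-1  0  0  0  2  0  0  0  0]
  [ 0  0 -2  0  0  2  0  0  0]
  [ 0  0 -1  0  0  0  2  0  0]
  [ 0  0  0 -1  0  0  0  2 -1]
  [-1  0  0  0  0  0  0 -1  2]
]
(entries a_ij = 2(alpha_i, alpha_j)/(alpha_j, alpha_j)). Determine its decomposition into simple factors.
B6 ⊕ C3

The diagram associated to this matrix has two connected components: the simple roots {alpha_1, alpha_2, alpha_4, alpha_5, alpha_8, alpha_9} form a chain of 6 nodes with a double edge at one end; the terminal node there is the unique short simple root (B_6), and {alpha_3, alpha_6, alpha_7} form a chain of 3 nodes with a double edge at one end; the terminal node there is the unique long simple root (C_3). A semisimple Lie algebra decomposes uniquely as the direct sum of simple ideals, one per connected component of its Dynkin diagram, so g ≅ B_6 ⊕ C_3 (dimension 78 + 21 = 99).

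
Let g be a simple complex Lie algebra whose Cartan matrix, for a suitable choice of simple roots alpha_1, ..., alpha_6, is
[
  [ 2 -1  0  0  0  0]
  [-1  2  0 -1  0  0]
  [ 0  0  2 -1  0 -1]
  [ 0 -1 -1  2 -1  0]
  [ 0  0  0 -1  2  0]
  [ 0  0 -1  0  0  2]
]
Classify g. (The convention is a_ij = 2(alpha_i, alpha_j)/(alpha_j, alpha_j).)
E_6

The matrix has rank 6 with 2's on the diagonal. Reading the off-diagonal entries as Dynkin edges (a single edge where a_ij = a_ji = -1; a double or triple edge where a_ij * a_ji = 2 or 3), the diagram is a chain of 5 nodes with one extra node attached to the third node from one end (E_6). One simple-root ordering that puts it in standard form is (alpha_6, alpha_5, alpha_3, alpha_4, alpha_2, alpha_1). So the algebra is type E_6.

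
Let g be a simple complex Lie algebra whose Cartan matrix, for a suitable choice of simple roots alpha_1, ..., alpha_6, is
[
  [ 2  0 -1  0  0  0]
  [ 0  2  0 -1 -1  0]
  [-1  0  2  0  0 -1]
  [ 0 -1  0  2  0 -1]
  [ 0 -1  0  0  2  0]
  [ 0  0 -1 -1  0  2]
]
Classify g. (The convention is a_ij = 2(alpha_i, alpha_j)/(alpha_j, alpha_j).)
type A_6

The matrix has rank 6 with 2's on the diagonal. Reading the off-diagonal entries as Dynkin edges (a single edge where a_ij = a_ji = -1; a double or triple edge where a_ij * a_ji = 2 or 3), the diagram is a chain of 6 nodes with single edges (A_6). One simple-root ordering that puts it in standard form is (alpha_5, alpha_2, alpha_4, alpha_6, alpha_3, alpha_1). So the algebra is type A_6, i.e. sl(7).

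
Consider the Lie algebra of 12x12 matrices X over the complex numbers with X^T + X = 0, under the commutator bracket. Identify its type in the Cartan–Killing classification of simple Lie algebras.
D_6

This is so(12) with 12 even, which has dimension 12(12-1)/2 = 66 and rank 12/2 = 6. In the classification of classical Lie algebras, the orthogonal algebra so(2n) in an even number of variables has type D_n; here n = 6, so the Dynkin diagram is a chain of 4 nodes with a fork of two nodes at one end (D_6). Hence the type is D_6.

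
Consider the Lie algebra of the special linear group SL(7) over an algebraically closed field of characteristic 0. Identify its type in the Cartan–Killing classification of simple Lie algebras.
This is sl(7), which has dimension 7^2 - 1 = 48 and rank 7 - 1 = 6 (a Cartan subalgebra is the diagonal traceless matrices). In the classification of classical Lie algebras, the special linear algebra sl(n+1) has type A_n; here n = 6, so the Dynkin diagram is a chain of 6 nodes with single edges (A_6). Hence the type is A_6.

A6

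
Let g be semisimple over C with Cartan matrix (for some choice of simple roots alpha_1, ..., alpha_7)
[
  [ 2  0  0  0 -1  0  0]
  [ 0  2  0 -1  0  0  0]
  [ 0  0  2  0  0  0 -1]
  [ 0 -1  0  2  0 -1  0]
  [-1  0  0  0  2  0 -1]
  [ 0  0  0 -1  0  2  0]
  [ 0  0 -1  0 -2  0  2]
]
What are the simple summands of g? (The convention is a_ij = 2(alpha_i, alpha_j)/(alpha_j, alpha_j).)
The diagram associated to this matrix has two connected components: the simple roots {alpha_2, alpha_4, alpha_6} form a chain of 3 nodes with single edges (A_3), and {alpha_1, alpha_3, alpha_5, alpha_7} form a chain of 4 nodes with a double edge between the middle two (F_4). A semisimple Lie algebra decomposes uniquely as the direct sum of simple ideals, one per connected component of its Dynkin diagram, so g ≅ A_3 ⊕ F_4 (dimension 15 + 52 = 67).

type A_3 + type F_4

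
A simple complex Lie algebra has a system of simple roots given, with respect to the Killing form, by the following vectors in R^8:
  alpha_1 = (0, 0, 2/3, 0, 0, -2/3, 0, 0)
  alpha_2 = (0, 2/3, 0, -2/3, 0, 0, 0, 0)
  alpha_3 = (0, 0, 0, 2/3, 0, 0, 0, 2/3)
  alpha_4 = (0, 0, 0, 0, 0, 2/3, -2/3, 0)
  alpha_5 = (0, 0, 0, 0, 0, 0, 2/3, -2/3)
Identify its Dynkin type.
A_5

Compute the Cartan integers a_ij = 2(alpha_i, alpha_j)/(alpha_j, alpha_j); the resulting 5x5 Cartan matrix is
[[2, 0, 0, -1, 0], [0, 2, -1, 0, 0], [0, -1, 2, 0, -1], [-1, 0, 0, 2, -1], [0, 0, -1, -1, 2]].
All simple roots have the same length, so the diagram is simply laced. The associated Dynkin diagram is a chain of 5 nodes with single edges (A_5), so the type is A_5 (the algebra sl(6)).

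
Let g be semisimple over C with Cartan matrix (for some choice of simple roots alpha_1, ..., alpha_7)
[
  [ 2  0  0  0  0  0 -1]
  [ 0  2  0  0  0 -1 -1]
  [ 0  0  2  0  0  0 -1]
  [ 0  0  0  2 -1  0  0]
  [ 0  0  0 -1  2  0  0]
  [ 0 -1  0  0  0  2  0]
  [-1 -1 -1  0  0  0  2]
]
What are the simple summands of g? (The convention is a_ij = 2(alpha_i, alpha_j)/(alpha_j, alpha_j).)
A2 + D5

The diagram associated to this matrix has two connected components: the simple roots {alpha_4, alpha_5} form a chain of 2 nodes with single edges (A_2), and {alpha_1, alpha_2, alpha_3, alpha_6, alpha_7} form a chain of 3 nodes with a fork of two nodes at one end (D_5). A semisimple Lie algebra decomposes uniquely as the direct sum of simple ideals, one per connected component of its Dynkin diagram, so g ≅ A_2 ⊕ D_5 (dimension 8 + 45 = 53).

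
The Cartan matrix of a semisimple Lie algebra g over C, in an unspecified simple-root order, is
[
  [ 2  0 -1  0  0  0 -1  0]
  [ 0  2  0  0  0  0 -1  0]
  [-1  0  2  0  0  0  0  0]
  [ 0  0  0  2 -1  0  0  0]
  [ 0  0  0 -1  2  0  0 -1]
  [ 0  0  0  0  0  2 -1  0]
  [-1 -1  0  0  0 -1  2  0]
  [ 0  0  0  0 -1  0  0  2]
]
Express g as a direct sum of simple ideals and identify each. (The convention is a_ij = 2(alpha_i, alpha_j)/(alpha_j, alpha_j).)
The diagram associated to this matrix has two connected components: the simple roots {alpha_4, alpha_5, alpha_8} form a chain of 3 nodes with single edges (A_3), and {alpha_1, alpha_2, alpha_3, alpha_6, alpha_7} form a chain of 3 nodes with a fork of two nodes at one end (D_5). A semisimple Lie algebra decomposes uniquely as the direct sum of simple ideals, one per connected component of its Dynkin diagram, so g ≅ A_3 ⊕ D_5 (dimension 15 + 45 = 60).

type A_3 ⊕ type D_5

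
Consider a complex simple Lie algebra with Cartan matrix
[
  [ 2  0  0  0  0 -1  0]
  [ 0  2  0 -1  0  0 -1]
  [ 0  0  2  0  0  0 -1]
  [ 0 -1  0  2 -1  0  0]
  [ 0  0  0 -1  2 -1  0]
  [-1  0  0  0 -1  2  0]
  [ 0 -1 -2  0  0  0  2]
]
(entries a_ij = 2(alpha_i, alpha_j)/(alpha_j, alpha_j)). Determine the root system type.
B_7 (so(15))

The matrix has rank 7 with 2's on the diagonal. Reading the off-diagonal entries as Dynkin edges (a single edge where a_ij = a_ji = -1; a double or triple edge where a_ij * a_ji = 2 or 3), the diagram is a chain of 7 nodes with a double edge at one end; the terminal node there is the unique short simple root (B_7). One simple-root ordering that puts it in standard form is (alpha_1, alpha_6, alpha_5, alpha_4, alpha_2, alpha_7, alpha_3). So the algebra is type B_7, i.e. so(15).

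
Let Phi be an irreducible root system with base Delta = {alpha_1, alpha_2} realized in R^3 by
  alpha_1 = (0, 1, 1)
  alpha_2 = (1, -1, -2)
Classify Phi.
G_2

Compute the Cartan integers a_ij = 2(alpha_i, alpha_j)/(alpha_j, alpha_j); the resulting 2x2 Cartan matrix is
[[2, -1], [-3, 2]].
The roots have two lengths (squared-length ratio 3:1); the short ones are alpha_{1}. The associated Dynkin diagram is two nodes joined by a triple edge (G_2), so the type is G_2.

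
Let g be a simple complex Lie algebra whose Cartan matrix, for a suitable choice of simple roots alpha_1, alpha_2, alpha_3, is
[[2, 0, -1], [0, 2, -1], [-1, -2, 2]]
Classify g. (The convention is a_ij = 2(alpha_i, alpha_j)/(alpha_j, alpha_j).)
The matrix has rank 3 with 2's on the diagonal. Reading the off-diagonal entries as Dynkin edges (a single edge where a_ij = a_ji = -1; a double or triple edge where a_ij * a_ji = 2 or 3), the diagram is a chain of 3 nodes with a double edge at one end; the terminal node there is the unique short simple root (B_3). One simple-root ordering that puts it in standard form is (alpha_1, alpha_3, alpha_2). So the algebra is type B_3, i.e. so(7).

B_3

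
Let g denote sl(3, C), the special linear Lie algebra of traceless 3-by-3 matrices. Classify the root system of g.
This is sl(3), which has dimension 3^2 - 1 = 8 and rank 3 - 1 = 2 (a Cartan subalgebra is the diagonal traceless matrices). In the classification of classical Lie algebras, the special linear algebra sl(n+1) has type A_n; here n = 2, so the Dynkin diagram is a chain of 2 nodes with single edges (A_2). Hence the type is A_2.

A_2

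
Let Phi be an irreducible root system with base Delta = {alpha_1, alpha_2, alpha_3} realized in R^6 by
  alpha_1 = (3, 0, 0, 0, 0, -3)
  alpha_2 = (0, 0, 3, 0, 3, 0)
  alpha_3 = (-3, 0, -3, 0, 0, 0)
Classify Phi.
Compute the Cartan integers a_ij = 2(alpha_i, alpha_j)/(alpha_j, alpha_j); the resulting 3x3 Cartan matrix is
[[2, 0, -1], [0, 2, -1], [-1, -1, 2]].
All simple roots have the same length, so the diagram is simply laced. The associated Dynkin diagram is a chain of 3 nodes with single edges (A_3), so the type is A_3 (the algebra sl(4)).

A3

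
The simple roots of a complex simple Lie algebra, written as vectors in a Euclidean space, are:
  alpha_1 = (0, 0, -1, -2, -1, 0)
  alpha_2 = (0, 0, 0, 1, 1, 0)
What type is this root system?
G_2

Compute the Cartan integers a_ij = 2(alpha_i, alpha_j)/(alpha_j, alpha_j); the resulting 2x2 Cartan matrix is
[[2, -3], [-1, 2]].
The roots have two lengths (squared-length ratio 3:1); the short ones are alpha_{2}. The associated Dynkin diagram is two nodes joined by a triple edge (G_2), so the type is G_2.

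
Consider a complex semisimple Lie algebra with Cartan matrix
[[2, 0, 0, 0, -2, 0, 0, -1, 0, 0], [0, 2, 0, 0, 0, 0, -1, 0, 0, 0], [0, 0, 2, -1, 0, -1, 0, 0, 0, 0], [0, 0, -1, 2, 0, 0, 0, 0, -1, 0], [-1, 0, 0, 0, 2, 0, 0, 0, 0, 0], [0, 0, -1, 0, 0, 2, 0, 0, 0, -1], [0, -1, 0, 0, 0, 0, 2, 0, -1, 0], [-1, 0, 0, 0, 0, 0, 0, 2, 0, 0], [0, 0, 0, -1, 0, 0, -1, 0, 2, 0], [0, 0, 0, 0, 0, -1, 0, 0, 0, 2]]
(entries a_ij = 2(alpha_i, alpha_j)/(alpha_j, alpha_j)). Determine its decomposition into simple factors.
The diagram associated to this matrix has two connected components: the simple roots {alpha_2, alpha_3, alpha_4, alpha_6, alpha_7, alpha_9, alpha_10} form a chain of 7 nodes with single edges (A_7), and {alpha_1, alpha_5, alpha_8} form a chain of 3 nodes with a double edge at one end; the terminal node there is the unique short simple root (B_3). A semisimple Lie algebra decomposes uniquely as the direct sum of simple ideals, one per connected component of its Dynkin diagram, so g ≅ A_7 ⊕ B_3 (dimension 63 + 21 = 84).

A_7 (sl(8)) + B_3 (so(7))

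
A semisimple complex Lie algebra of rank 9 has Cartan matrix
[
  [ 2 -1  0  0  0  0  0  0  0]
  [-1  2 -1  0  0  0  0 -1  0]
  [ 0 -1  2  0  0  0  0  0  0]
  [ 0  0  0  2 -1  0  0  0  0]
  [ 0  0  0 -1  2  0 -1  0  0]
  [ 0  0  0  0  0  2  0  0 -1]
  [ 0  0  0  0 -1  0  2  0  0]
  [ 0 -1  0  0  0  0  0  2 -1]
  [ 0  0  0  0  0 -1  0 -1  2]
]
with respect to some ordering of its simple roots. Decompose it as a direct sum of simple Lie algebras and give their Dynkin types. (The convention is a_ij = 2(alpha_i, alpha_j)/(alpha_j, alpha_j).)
type A_3 + type D_6

The diagram associated to this matrix has two connected components: the simple roots {alpha_4, alpha_5, alpha_7} form a chain of 3 nodes with single edges (A_3), and {alpha_1, alpha_2, alpha_3, alpha_6, alpha_8, alpha_9} form a chain of 4 nodes with a fork of two nodes at one end (D_6). A semisimple Lie algebra decomposes uniquely as the direct sum of simple ideals, one per connected component of its Dynkin diagram, so g ≅ A_3 ⊕ D_6 (dimension 15 + 66 = 81).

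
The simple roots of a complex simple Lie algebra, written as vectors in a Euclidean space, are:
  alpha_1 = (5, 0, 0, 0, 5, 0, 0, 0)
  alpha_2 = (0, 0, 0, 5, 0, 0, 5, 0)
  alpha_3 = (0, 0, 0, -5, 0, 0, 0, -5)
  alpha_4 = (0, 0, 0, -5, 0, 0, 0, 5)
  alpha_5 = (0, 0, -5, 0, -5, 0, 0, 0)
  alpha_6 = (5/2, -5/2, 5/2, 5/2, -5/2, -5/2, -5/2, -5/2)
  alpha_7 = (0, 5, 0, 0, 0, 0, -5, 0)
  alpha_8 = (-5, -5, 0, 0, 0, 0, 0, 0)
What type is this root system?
Compute the Cartan integers a_ij = 2(alpha_i, alpha_j)/(alpha_j, alpha_j); the resulting 8x8 Cartan matrix is
[[2, 0, 0, 0, -1, 0, 0, -1], [0, 2, -1, -1, 0, 0, -1, 0], [0, -1, 2, 0, 0, 0, 0, 0], [0, -1, 0, 2, 0, -1, 0, 0], [-1, 0, 0, 0, 2, 0, 0, 0], [0, 0, 0, -1, 0, 2, 0, 0], [0, -1, 0, 0, 0, 0, 2, -1], [-1, 0, 0, 0, 0, 0, -1, 2]].
All simple roots have the same length, so the diagram is simply laced. The associated Dynkin diagram is a chain of 7 nodes with one extra node attached to the third node from one end (E_8), so the type is E_8.

E_8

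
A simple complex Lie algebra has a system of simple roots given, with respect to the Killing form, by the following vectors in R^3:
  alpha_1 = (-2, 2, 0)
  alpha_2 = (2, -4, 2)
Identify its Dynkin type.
G_2

Compute the Cartan integers a_ij = 2(alpha_i, alpha_j)/(alpha_j, alpha_j); the resulting 2x2 Cartan matrix is
[[2, -1], [-3, 2]].
The roots have two lengths (squared-length ratio 3:1); the short ones are alpha_{1}. The associated Dynkin diagram is two nodes joined by a triple edge (G_2), so the type is G_2.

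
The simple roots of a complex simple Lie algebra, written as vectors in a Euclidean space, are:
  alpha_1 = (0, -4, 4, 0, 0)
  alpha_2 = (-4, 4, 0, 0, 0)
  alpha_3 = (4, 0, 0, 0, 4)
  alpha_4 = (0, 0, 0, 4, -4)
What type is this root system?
A_4

Compute the Cartan integers a_ij = 2(alpha_i, alpha_j)/(alpha_j, alpha_j); the resulting 4x4 Cartan matrix is
[[2, -1, 0, 0], [-1, 2, -1, 0], [0, -1, 2, -1], [0, 0, -1, 2]].
All simple roots have the same length, so the diagram is simply laced. The associated Dynkin diagram is a chain of 4 nodes with single edges (A_4), so the type is A_4 (the algebra sl(5)).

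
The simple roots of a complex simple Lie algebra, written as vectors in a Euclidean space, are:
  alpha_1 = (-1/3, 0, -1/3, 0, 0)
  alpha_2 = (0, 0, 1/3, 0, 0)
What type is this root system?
Compute the Cartan integers a_ij = 2(alpha_i, alpha_j)/(alpha_j, alpha_j); the resulting 2x2 Cartan matrix is
[[2, -2], [-1, 2]].
The roots have two lengths (squared-length ratio 2:1); the short ones are alpha_{2}. The associated Dynkin diagram is a chain of 2 nodes with a double edge at one end; the terminal node there is the unique short simple root (B_2), so the type is B_2 (the algebra so(5)).

B_2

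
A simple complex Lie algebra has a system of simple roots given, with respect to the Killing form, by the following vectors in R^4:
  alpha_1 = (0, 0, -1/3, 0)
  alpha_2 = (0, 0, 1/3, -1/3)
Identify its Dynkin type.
B_2 (so(5))

Compute the Cartan integers a_ij = 2(alpha_i, alpha_j)/(alpha_j, alpha_j); the resulting 2x2 Cartan matrix is
[[2, -1], [-2, 2]].
The roots have two lengths (squared-length ratio 2:1); the short ones are alpha_{1}. The associated Dynkin diagram is a chain of 2 nodes with a double edge at one end; the terminal node there is the unique short simple root (B_2), so the type is B_2 (the algebra so(5)).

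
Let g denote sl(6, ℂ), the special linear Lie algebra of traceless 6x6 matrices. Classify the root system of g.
A_5

This is sl(6), which has dimension 6^2 - 1 = 35 and rank 6 - 1 = 5 (a Cartan subalgebra is the diagonal traceless matrices). In the classification of classical Lie algebras, the special linear algebra sl(n+1) has type A_n; here n = 5, so the Dynkin diagram is a chain of 5 nodes with single edges (A_5). Hence the type is A_5.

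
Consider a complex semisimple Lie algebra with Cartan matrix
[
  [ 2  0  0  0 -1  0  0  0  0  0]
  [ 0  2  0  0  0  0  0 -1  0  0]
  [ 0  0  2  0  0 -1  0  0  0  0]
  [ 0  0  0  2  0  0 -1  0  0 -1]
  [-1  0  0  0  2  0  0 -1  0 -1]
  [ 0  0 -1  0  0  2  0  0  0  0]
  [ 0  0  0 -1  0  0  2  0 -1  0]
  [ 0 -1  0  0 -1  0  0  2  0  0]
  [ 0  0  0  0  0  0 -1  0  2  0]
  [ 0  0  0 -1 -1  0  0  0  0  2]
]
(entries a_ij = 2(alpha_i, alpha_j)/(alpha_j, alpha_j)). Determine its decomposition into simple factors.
The diagram associated to this matrix has two connected components: the simple roots {alpha_3, alpha_6} form a chain of 2 nodes with single edges (A_2), and {alpha_1, alpha_2, alpha_4, alpha_5, alpha_7, alpha_8, alpha_9, alpha_10} form a chain of 7 nodes with one extra node attached to the third node from one end (E_8). A semisimple Lie algebra decomposes uniquely as the direct sum of simple ideals, one per connected component of its Dynkin diagram, so g ≅ A_2 ⊕ E_8 (dimension 8 + 248 = 256).

A_2 ⊕ E_8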